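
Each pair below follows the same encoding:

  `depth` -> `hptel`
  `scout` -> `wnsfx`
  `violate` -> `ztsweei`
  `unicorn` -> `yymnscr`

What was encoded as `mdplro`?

The shifts repeat in a cycle of length 2: positions 0,1,… shift by +4, +11, then the pattern repeats.
Decoding mdplro: m−4=i, d−11=s, p−4=l, l−11=a, r−4=n, o−11=d.

island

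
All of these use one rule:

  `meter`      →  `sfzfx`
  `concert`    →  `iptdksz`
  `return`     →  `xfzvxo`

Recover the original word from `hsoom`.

Shifts by position in meter: pos 0: m→s (+6), pos 1: e→f (+1), pos 2: t→z (+6), pos 3: e→f (+1) — repeating every 2. A repeating key of period 2 is used — shifts +6, +1 over and over.
Decoding hsoom: h−6=b, s−1=r, o−6=i, o−1=n, m−6=g.

bring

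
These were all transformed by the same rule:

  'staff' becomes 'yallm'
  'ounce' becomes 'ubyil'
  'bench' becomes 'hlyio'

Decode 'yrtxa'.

skirt

Shifts by position in staff: pos 0: s→y (+6), pos 1: t→a (+7), pos 2: a→l (+11), pos 3: f→l (+6), pos 4: f→m (+7) — repeating every 3. It's a Vigenère-style cipher with numeric key [6,7,11]: position i shifts by key[i mod 3].
Decoding yrtxa: y−6=s, r−7=k, t−11=i, x−6=r, a−7=t.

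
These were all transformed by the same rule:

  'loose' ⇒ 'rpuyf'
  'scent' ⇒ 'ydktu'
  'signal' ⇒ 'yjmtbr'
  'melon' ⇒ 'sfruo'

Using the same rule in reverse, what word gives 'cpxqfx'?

worker

Shifts by position in loose: pos 0: l→r (+6), pos 1: o→p (+1), pos 2: o→u (+6), pos 3: s→y (+6), pos 4: e→f (+1) — repeating every 3. A repeating key of period 3 is used — shifts +6, +1, +6 over and over.
Undoing it on cpxqfx: c−6=w, p−1=o, x−6=r, q−6=k, f−1=e, x−6=r.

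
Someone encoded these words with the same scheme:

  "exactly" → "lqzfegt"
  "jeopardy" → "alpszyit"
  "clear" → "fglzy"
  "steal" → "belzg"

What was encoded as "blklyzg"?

several

e(4)→l(11) and x(23)→q(16) fit y≡3x+25 (mod 26); the inverse of 3 mod 26 is 9. Each letter's alphabet position (a=0..z=25) is mapped through 3·x+25 mod 26 — an affine cipher.
Reversing it on blklyzg: b(1)→9·(1−25)≡18=s; l(11)→9·(11−25)≡4=e; k(10)→9·(10−25)≡21=v; l(11)→9·(11−25)≡4=e; y(24)→9·(24−25)≡17=r; z(25)→9·(25−25)≡0=a; g(6)→9·(6−25)≡11=l (all mod 26).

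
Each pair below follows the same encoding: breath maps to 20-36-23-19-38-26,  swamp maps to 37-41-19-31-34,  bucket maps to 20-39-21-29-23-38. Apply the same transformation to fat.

b is letter #2 and maps to 20: an offset of 18. The number is (letter's place in the alphabet, a=1) + 18.
On fat: f=6→24, a=1→19, t=20→38.

24-19-38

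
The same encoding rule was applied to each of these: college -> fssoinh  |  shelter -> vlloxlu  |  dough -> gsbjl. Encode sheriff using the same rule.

Shifts by position in college: pos 0: c→f (+3), pos 1: o→s (+4), pos 2: l→s (+7), pos 3: l→o (+3), pos 4: e→i (+4), pos 5: g→n (+7) — repeating every 3. The shifts repeat in a cycle of length 3: positions 0,1,… shift by +3, +4, +7, then the pattern repeats.
Applying it to sheriff: s+3=v, h+4=l, e+7=l, r+3=u, i+4=m, f+7=m, f+3=i.

vllummi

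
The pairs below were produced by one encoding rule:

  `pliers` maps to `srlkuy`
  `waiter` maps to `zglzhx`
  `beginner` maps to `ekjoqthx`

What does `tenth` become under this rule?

wkqzk

Shifts by position in pliers: pos 0: p→s (+3), pos 1: l→r (+6), pos 2: i→l (+3), pos 3: e→k (+6) — repeating every 2. A repeating key of period 2 is used — shifts +3, +6 over and over.
For tenth: t+3=w, e+6=k, n+3=q, t+6=z, h+3=k.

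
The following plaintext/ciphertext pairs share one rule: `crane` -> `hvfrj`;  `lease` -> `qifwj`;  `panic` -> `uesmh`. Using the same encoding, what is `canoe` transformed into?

hessj

Shifts by position in crane: pos 0: c→h (+5), pos 1: r→v (+4), pos 2: a→f (+5), pos 3: n→r (+4) — repeating every 2. The shifts repeat in a cycle of length 2: positions 0,1,… shift by +5, +4, then the pattern repeats.
Applying it to canoe: c+5=h, a+4=e, n+5=s, o+4=s, e+5=j.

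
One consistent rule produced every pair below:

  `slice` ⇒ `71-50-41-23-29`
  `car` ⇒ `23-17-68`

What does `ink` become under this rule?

s(#19)→71 and l(#12)→50: differences scale by 3, so n = 3·pos + 14. With a=1..z=26, the number is 3·pos + 14.
On ink: i=9→41, n=14→56, k=11→47.

41-56-47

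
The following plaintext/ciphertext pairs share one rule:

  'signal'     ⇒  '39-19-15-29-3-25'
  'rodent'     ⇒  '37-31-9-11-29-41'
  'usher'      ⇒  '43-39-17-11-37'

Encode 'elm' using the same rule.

Each letter becomes 2×(its alphabet position, a=1..z=26) + 1.
Applying it to elm: e=5→11, l=12→25, m=13→27.

11-25-27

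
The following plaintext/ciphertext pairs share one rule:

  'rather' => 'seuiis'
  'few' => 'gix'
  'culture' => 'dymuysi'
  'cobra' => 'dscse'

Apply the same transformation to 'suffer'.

tyggis

The shift depends on letter class: consonant r→s is +1, but vowel a→e is +4. Vowels shift forward by 4 and consonants shift forward by 1.
On suffer: s(cons)+1=t, u(vowel)+4=y, f(cons)+1=g, f(cons)+1=g, e(vowel)+4=i, r(cons)+1=s.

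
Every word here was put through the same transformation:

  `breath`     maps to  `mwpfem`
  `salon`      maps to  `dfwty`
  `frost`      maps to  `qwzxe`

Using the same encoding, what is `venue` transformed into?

It's a Vigenère-style cipher with numeric key [11,5]: position i shifts by key[i mod 2].
On venue: v+11=g, e+5=j, n+11=y, u+5=z, e+11=p.

gjyzp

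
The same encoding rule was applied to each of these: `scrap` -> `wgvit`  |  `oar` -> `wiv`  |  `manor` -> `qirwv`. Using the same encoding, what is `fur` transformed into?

jcv

The shift depends on letter class: consonant s→w is +4, but vowel a→i is +8. Vowels shift forward by 8 and consonants shift forward by 4.
For fur: f(cons)+4=j, u(vowel)+8=c, r(cons)+4=v.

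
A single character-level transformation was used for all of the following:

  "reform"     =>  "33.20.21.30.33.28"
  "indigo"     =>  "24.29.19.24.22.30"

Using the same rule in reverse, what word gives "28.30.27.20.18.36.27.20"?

r is letter #18 and maps to 33: an offset of 15. Each letter is replaced by its alphabet position (a=1..z=26) + 15.
Decoding 28.30.27.20.18.36.27.20: 28→(28−15)÷1=13=m, 30→(30−15)÷1=15=o, 27→(27−15)÷1=12=l, 20→(20−15)÷1=5=e, 18→(18−15)÷1=3=c, 36→(36−15)÷1=21=u, 27→(27−15)÷1=12=l, 20→(20−15)÷1=5=e.

molecule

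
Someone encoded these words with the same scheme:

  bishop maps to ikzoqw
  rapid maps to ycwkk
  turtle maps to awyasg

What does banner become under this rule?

The shift depends on letter class: consonant b→i is +7, but vowel i→k is +2. The rule splits by letter class: vowels +2, consonants +7.
Applying it to banner: b(cons)+7=i, a(vowel)+2=c, n(cons)+7=u, n(cons)+7=u, e(vowel)+2=g, r(cons)+7=y.

icuugy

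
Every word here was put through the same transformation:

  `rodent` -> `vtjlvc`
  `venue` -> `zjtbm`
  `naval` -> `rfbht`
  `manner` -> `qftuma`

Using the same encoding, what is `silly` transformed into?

In rodent: r→v is +4, o→t is +5, d→j is +6, e→l is +7 — the shift increases by 1 each position. Each letter shifts forward by (position + 4), i.e. 4, 5, 6, … — the shift grows by one for each successive letter.
On silly: s+4=w, i+5=n, l+6=r, l+7=s, y+8=g.

wnrsg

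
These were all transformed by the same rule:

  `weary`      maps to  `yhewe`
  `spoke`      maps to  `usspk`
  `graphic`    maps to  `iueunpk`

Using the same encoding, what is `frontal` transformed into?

husszht

In weary: w→y is +2, e→h is +3, a→e is +4, r→w is +5 — the shift increases by 1 each position. The shift increases by 1 at each position, starting from +2: 2, 3, 4, ….
For frontal: f+2=h, r+3=u, o+4=s, n+5=s, t+6=z, a+7=h, l+8=t.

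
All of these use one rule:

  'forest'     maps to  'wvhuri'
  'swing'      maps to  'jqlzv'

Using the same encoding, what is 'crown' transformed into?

qzruf

The output letters match the input read backwards, each shifted +3: forest reversed is tserof. The word is reversed, then every letter is shifted forward by 3.
For crown: reverse → nworc; then shift: n+3=q, w+3=z, o+3=r, r+3=u, c+3=f.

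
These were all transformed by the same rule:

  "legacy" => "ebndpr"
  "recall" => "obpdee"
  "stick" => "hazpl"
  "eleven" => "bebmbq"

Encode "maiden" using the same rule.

xdzibq

l(11)→e(4) and e(4)→b(1) fit y≡19x+3 (mod 26); the inverse of 19 mod 26 is 11. Treating letters as 0–25, the rule is x ↦ 19x + 3 (mod 26).
For maiden: m(12)→19·12+3≡23=x; a(0)→19·0+3≡3=d; i(8)→19·8+3≡25=z; d(3)→19·3+3≡8=i; e(4)→19·4+3≡1=b; n(13)→19·13+3≡16=q (all mod 26).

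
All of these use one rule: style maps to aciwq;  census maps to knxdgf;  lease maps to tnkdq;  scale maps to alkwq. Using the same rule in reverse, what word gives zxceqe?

roster

In style: s→a is +8, t→c is +9, y→i is +10, l→w is +11 — the shift increases by 1 each position. Each letter shifts forward by (position + 8), i.e. 8, 9, 10, … — the shift grows by one for each successive letter.
Decoding zxceqe: z−8=r, x−9=o, c−10=s, e−11=t, q−12=e, e−13=r.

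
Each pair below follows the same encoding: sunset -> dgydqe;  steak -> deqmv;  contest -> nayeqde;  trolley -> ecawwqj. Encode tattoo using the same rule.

emeeaa

The shift depends on letter class: consonant s→d is +11, but vowel u→g is +12. Vowels shift forward by 12 and consonants shift forward by 11.
On tattoo: t(cons)+11=e, a(vowel)+12=m, t(cons)+11=e, t(cons)+11=e, o(vowel)+12=a, o(vowel)+12=a.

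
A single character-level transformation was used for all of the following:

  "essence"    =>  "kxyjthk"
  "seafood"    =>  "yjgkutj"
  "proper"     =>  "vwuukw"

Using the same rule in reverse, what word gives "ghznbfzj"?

activate

It's a Vigenère-style cipher with numeric key [6,5]: position i shifts by key[i mod 2].
Reversing it on ghznbfzj: g−6=a, h−5=c, z−6=t, n−5=i, b−6=v, f−5=a, z−6=t, j−5=e.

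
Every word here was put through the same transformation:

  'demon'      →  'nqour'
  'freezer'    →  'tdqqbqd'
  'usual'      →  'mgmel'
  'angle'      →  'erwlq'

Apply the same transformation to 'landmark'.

d(3)→n(13) and e(4)→q(16) fit y≡3x+4 (mod 26); the inverse of 3 mod 26 is 9. Treating letters as 0–25, the rule is x ↦ 3x + 4 (mod 26).
Applying it to landmark: l(11)→3·11+4≡11=l; a(0)→3·0+4≡4=e; n(13)→3·13+4≡17=r; d(3)→3·3+4≡13=n; m(12)→3·12+4≡14=o; a(0)→3·0+4≡4=e; r(17)→3·17+4≡3=d; k(10)→3·10+4≡8=i (all mod 26).

lernoedi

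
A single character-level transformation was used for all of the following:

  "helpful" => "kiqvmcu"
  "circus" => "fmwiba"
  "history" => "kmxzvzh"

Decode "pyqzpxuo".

multiple

In helpful: h→k is +3, e→i is +4, l→q is +5, p→v is +6 — the shift increases by 1 each position. Each letter shifts forward by (position + 3), i.e. 3, 4, 5, … — the shift grows by one for each successive letter.
Decoding pyqzpxuo: p−3=m, y−4=u, q−5=l, z−6=t, p−7=i, x−8=p, u−9=l, o−10=e.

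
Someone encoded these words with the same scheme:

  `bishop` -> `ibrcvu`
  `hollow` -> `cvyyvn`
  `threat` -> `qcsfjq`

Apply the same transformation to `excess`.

fmhfrr

This is an affine cipher: with a=0,…,z=25, each position x becomes (25x+9) mod 26.
For excess: e(4)→25·4+9≡5=f; x(23)→25·23+9≡12=m; c(2)→25·2+9≡7=h; e(4)→25·4+9≡5=f; s(18)→25·18+9≡17=r; s(18)→25·18+9≡17=r (all mod 26).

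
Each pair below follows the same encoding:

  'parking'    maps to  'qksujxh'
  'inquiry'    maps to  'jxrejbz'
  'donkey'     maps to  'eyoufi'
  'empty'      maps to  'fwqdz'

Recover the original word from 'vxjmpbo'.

Shifts by position in parking: pos 0: p→q (+1), pos 1: a→k (+10), pos 2: r→s (+1), pos 3: k→u (+10) — repeating every 2. It's a Vigenère-style cipher with numeric key [1,10]: position i shifts by key[i mod 2].
Decoding vxjmpbo: v−1=u, x−10=n, j−1=i, m−10=c, p−1=o, b−10=r, o−1=n.

unicorn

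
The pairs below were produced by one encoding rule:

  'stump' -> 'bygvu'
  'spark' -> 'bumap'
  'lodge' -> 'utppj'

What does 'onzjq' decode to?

Shifts by position in stump: pos 0: s→b (+9), pos 1: t→y (+5), pos 2: u→g (+12), pos 3: m→v (+9), pos 4: p→u (+5) — repeating every 3. The shifts repeat in a cycle of length 3: positions 0,1,… shift by +9, +5, +12, then the pattern repeats.
Undoing it on onzjq: o−9=f, n−5=i, z−12=n, j−9=a, q−5=l.

final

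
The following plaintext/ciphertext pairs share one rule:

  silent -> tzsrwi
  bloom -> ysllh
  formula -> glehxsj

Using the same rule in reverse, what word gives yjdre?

baker

s(18)→t(19) and i(8)→z(25) fit y≡15x+9 (mod 26); the inverse of 15 mod 26 is 7. Treating letters as 0–25, the rule is x ↦ 15x + 9 (mod 26).
Undoing it on yjdre: y(24)→7·(24−9)≡1=b; j(9)→7·(9−9)≡0=a; d(3)→7·(3−9)≡10=k; r(17)→7·(17−9)≡4=e; e(4)→7·(4−9)≡17=r (all mod 26).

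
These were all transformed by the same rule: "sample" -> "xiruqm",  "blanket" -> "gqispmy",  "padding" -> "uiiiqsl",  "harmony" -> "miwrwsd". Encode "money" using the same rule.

The shift depends on letter class: consonant s→x is +5, but vowel a→i is +8. Two shifts are in play — +8 for a/e/i/o/u, +5 for every other letter.
Applying it to money: m(cons)+5=r, o(vowel)+8=w, n(cons)+5=s, e(vowel)+8=m, y(cons)+5=d.

rwsmd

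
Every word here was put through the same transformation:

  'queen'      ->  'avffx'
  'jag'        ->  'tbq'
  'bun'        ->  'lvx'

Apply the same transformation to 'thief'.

drjfp

The shift depends on letter class: consonant q→a is +10, but vowel u→v is +1. Two shifts are in play — +1 for a/e/i/o/u, +10 for every other letter.
On thief: t(cons)+10=d, h(cons)+10=r, i(vowel)+1=j, e(vowel)+1=f, f(cons)+10=p.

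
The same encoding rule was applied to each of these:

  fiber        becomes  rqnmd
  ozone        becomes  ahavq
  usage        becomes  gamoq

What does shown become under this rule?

epaez

The shifts repeat in a cycle of length 2: positions 0,1,… shift by +12, +8, then the pattern repeats.
For shown: s+12=e, h+8=p, o+12=a, w+8=e, n+12=z.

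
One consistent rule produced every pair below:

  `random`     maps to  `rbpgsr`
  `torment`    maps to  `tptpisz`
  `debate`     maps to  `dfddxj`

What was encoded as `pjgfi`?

Letter i (0-indexed) is shifted by i+0, so successive shifts are 0, 1, 2, ….
Reversing it on pjgfi: p−0=p, j−1=i, g−2=e, f−3=c, i−4=e.

piece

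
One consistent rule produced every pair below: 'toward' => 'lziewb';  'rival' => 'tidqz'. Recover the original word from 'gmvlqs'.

kidney

The output letters match the input read backwards, each shifted +8: toward reversed is drawot. Two steps: reverse the string, then apply a Caesar shift of +8.
Reversing it on gmvlqs: shift back: g−8=y, m−8=e, v−8=n, l−8=d, q−8=i, s−8=k → yendik; then reverse → kidney.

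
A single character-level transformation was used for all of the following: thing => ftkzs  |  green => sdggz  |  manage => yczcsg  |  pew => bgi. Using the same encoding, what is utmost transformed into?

The shift depends on letter class: consonant t→f is +12, but vowel i→k is +2. The rule splits by letter class: vowels +2, consonants +12.
For utmost: u(vowel)+2=w, t(cons)+12=f, m(cons)+12=y, o(vowel)+2=q, s(cons)+12=e, t(cons)+12=f.

wfyqef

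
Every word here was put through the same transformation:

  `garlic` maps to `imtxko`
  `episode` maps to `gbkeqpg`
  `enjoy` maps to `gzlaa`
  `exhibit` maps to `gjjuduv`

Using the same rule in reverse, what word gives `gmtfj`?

It's a Vigenère-style cipher with numeric key [2,12]: position i shifts by key[i mod 2].
Reversing it on gmtfj: g−2=e, m−12=a, t−2=r, f−12=t, j−2=h.

earth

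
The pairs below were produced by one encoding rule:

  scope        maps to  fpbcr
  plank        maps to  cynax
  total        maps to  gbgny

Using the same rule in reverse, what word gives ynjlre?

lawyer

Every letter moves 13 places later in the alphabet, wrapping around z→a.
Reversing it on ynjlre: y−13=l, n−13=a, j−13=w, l−13=y, r−13=e, e−13=r.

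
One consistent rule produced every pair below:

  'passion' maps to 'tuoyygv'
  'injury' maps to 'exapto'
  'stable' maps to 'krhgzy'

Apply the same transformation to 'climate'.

kzgsori

The output letters match the input read backwards, each shifted +6: passion reversed is noissap. The word is reversed, then every letter is shifted forward by 6.
On climate: reverse → etamilc; then shift: e+6=k, t+6=z, a+6=g, m+6=s, i+6=o, l+6=r, c+6=i.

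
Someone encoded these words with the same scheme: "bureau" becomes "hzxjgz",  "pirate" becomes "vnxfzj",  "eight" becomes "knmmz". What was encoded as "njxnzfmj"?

heritage

Shifts by position in bureau: pos 0: b→h (+6), pos 1: u→z (+5), pos 2: r→x (+6), pos 3: e→j (+5) — repeating every 2. It's a Vigenère-style cipher with numeric key [6,5]: position i shifts by key[i mod 2].
Decoding njxnzfmj: n−6=h, j−5=e, x−6=r, n−5=i, z−6=t, f−5=a, m−6=g, j−5=e.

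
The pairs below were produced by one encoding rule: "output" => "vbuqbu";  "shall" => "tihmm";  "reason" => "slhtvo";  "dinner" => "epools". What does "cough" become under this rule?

The shift depends on letter class: consonant t→u is +1, but vowel o→v is +7. The rule splits by letter class: vowels +7, consonants +1.
On cough: c(cons)+1=d, o(vowel)+7=v, u(vowel)+7=b, g(cons)+1=h, h(cons)+1=i.

dvbhi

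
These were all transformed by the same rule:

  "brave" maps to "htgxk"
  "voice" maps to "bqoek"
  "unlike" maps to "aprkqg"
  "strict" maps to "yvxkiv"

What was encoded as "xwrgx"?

ruler

A repeating key of period 2 is used — shifts +6, +2 over and over.
Undoing it on xwrgx: x−6=r, w−2=u, r−6=l, g−2=e, x−6=r.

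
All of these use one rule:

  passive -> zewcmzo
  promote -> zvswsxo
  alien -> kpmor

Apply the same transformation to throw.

dlvya

Shifts by position in passive: pos 0: p→z (+10), pos 1: a→e (+4), pos 2: s→w (+4), pos 3: s→c (+10), pos 4: i→m (+4), pos 5: v→z (+4) — repeating every 3. A repeating key of period 3 is used — shifts +10, +4, +4 over and over.
Applying it to throw: t+10=d, h+4=l, r+4=v, o+10=y, w+4=a.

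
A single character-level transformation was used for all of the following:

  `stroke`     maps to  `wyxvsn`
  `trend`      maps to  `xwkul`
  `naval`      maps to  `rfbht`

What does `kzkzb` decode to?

guest

Each letter shifts forward by (position + 4), i.e. 4, 5, 6, … — the shift grows by one for each successive letter.
Decoding kzkzb: k−4=g, z−5=u, k−6=e, z−7=s, b−8=t.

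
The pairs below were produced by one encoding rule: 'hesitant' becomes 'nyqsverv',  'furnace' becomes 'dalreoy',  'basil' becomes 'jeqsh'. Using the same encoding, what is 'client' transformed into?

h(7)→n(13) and e(4)→y(24) fit y≡5x+4 (mod 26); the inverse of 5 mod 26 is 21. Each letter's alphabet position (a=0..z=25) is mapped through 5·x+4 mod 26 — an affine cipher.
For client: c(2)→5·2+4≡14=o; l(11)→5·11+4≡7=h; i(8)→5·8+4≡18=s; e(4)→5·4+4≡24=y; n(13)→5·13+4≡17=r; t(19)→5·19+4≡21=v (all mod 26).

ohsyrv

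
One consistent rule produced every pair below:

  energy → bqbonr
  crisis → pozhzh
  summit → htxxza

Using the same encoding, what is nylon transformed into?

qrejq

This is an affine cipher: with a=0,…,z=25, each position x becomes (19x+3) mod 26.
On nylon: n(13)→19·13+3≡16=q; y(24)→19·24+3≡17=r; l(11)→19·11+3≡4=e; o(14)→19·14+3≡9=j; n(13)→19·13+3≡16=q (all mod 26).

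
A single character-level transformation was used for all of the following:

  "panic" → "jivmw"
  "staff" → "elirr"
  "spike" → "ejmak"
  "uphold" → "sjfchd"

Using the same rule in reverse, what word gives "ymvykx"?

p(15)→j(9) and a(0)→i(8) fit y≡7x+8 (mod 26); the inverse of 7 mod 26 is 15. This is an affine cipher: with a=0,…,z=25, each position x becomes (7x+8) mod 26.
Undoing it on ymvykx: y(24)→15·(24−8)≡6=g; m(12)→15·(12−8)≡8=i; v(21)→15·(21−8)≡13=n; y(24)→15·(24−8)≡6=g; k(10)→15·(10−8)≡4=e; x(23)→15·(23−8)≡17=r (all mod 26).

ginger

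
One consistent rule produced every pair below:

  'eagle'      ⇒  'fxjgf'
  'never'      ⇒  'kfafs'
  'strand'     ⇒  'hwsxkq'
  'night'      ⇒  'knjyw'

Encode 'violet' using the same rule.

e(4)→f(5) and a(0)→x(23) fit y≡15x+23 (mod 26); the inverse of 15 mod 26 is 7. Treating letters as 0–25, the rule is x ↦ 15x + 23 (mod 26).
On violet: v(21)→15·21+23≡0=a; i(8)→15·8+23≡13=n; o(14)→15·14+23≡25=z; l(11)→15·11+23≡6=g; e(4)→15·4+23≡5=f; t(19)→15·19+23≡22=w (all mod 26).

anzgfw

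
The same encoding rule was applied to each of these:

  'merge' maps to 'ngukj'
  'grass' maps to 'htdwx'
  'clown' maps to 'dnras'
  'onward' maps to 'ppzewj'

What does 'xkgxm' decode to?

In merge: m→n is +1, e→g is +2, r→u is +3, g→k is +4 — the shift increases by 1 each position. Each letter shifts forward by (position + 1), i.e. 1, 2, 3, … — the shift grows by one for each successive letter.
Undoing it on xkgxm: x−1=w, k−2=i, g−3=d, x−4=t, m−5=h.

width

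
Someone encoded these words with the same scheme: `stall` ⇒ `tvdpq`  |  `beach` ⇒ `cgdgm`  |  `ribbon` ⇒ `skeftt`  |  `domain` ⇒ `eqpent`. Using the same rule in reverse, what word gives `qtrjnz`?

profit

The shift increases by 1 at each position, starting from +1: 1, 2, 3, ….
Decoding qtrjnz: q−1=p, t−2=r, r−3=o, j−4=f, n−5=i, z−6=t.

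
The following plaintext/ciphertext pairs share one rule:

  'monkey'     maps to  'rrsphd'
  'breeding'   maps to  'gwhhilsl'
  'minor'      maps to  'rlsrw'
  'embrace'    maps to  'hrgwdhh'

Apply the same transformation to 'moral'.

The shift depends on letter class: consonant m→r is +5, but vowel o→r is +3. Vowels shift forward by 3 and consonants shift forward by 5.
Applying it to moral: m(cons)+5=r, o(vowel)+3=r, r(cons)+5=w, a(vowel)+3=d, l(cons)+5=q.

rrwdq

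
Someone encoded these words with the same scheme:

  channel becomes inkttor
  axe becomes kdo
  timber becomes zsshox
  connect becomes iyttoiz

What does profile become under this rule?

vxylsro

The shift depends on letter class: consonant c→i is +6, but vowel a→k is +10. Vowels shift forward by 10 and consonants shift forward by 6.
On profile: p(cons)+6=v, r(cons)+6=x, o(vowel)+10=y, f(cons)+6=l, i(vowel)+10=s, l(cons)+6=r, e(vowel)+10=o.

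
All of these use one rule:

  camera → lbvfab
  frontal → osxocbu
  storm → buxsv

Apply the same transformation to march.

vbadq

Shifts by position in camera: pos 0: c→l (+9), pos 1: a→b (+1), pos 2: m→v (+9), pos 3: e→f (+1) — repeating every 2. The shifts repeat in a cycle of length 2: positions 0,1,… shift by +9, +1, then the pattern repeats.
For march: m+9=v, a+1=b, r+9=a, c+1=d, h+9=q.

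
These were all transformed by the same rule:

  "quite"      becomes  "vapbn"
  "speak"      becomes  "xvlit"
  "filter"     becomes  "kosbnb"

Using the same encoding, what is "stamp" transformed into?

xzhuy

In quite: q→v is +5, u→a is +6, i→p is +7, t→b is +8 — the shift increases by 1 each position. Letter i (0-indexed) is shifted by i+5, so successive shifts are 5, 6, 7, ….
On stamp: s+5=x, t+6=z, a+7=h, m+8=u, p+9=y.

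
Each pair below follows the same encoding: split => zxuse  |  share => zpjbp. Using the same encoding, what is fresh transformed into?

In split: s→z is +7, p→x is +8, l→u is +9, i→s is +10 — the shift increases by 1 each position. Each letter shifts forward by (position + 7), i.e. 7, 8, 9, … — the shift grows by one for each successive letter.
For fresh: f+7=m, r+8=z, e+9=n, s+10=c, h+11=s.

mzncs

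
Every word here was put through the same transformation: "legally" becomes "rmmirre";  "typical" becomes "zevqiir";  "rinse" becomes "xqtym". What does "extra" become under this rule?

mdzxi

The shift depends on letter class: consonant l→r is +6, but vowel e→m is +8. The rule splits by letter class: vowels +8, consonants +6.
Applying it to extra: e(vowel)+8=m, x(cons)+6=d, t(cons)+6=z, r(cons)+6=x, a(vowel)+8=i.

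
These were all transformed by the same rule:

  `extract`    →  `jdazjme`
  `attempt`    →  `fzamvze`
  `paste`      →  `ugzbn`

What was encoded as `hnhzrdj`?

In extract: e→j is +5, x→d is +6, t→a is +7, r→z is +8 — the shift increases by 1 each position. Each letter shifts forward by (position + 5), i.e. 5, 6, 7, … — the shift grows by one for each successive letter.
Reversing it on hnhzrdj: h−5=c, n−6=h, h−7=a, z−8=r, r−9=i, d−10=t, j−11=y.

charity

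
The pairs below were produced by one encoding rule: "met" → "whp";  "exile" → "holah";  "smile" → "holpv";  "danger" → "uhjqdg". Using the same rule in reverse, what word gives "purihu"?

The output letters match the input read backwards, each shifted +3: met reversed is tem. The word is reversed, then every letter is shifted forward by 3.
Reversing it on purihu: shift back: p−3=m, u−3=r, r−3=o, i−3=f, h−3=e, u−3=r → mrofer; then reverse → reform.

reform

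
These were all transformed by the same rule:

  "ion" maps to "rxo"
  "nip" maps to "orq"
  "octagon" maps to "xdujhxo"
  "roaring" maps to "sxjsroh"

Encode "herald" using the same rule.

The shift depends on letter class: consonant n→o is +1, but vowel i→r is +9. The rule splits by letter class: vowels +9, consonants +1.
On herald: h(cons)+1=i, e(vowel)+9=n, r(cons)+1=s, a(vowel)+9=j, l(cons)+1=m, d(cons)+1=e.

insjme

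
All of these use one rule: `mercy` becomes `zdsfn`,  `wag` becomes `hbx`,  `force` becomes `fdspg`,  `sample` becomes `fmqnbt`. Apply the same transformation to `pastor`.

sputbq

Two steps: reverse the string, then apply a Caesar shift of +1.
On pastor: reverse → rotsap; then shift: r+1=s, o+1=p, t+1=u, s+1=t, a+1=b, p+1=q.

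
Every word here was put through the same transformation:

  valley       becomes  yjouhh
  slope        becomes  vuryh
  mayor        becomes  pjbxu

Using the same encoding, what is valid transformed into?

yjorg

Shifts by position in valley: pos 0: v→y (+3), pos 1: a→j (+9), pos 2: l→o (+3), pos 3: l→u (+9) — repeating every 2. A repeating key of period 2 is used — shifts +3, +9 over and over.
Applying it to valid: v+3=y, a+9=j, l+3=o, i+9=r, d+3=g.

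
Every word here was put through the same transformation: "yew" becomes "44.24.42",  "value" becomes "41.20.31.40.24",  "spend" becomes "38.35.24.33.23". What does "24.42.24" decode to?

The number is (letter's place in the alphabet, a=1) + 19.
Decoding 24.42.24: 24→(24−19)÷1=5=e, 42→(42−19)÷1=23=w, 24→(24−19)÷1=5=e.

ewe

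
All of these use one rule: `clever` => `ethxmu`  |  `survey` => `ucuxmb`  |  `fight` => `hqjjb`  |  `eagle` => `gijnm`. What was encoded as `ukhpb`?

A repeating key of period 3 is used — shifts +2, +8, +3 over and over.
Decoding ukhpb: u−2=s, k−8=c, h−3=e, p−2=n, b−8=t.

scent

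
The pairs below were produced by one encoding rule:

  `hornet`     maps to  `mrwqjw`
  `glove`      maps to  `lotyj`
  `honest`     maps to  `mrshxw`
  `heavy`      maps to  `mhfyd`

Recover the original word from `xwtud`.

story

Shifts by position in hornet: pos 0: h→m (+5), pos 1: o→r (+3), pos 2: r→w (+5), pos 3: n→q (+3) — repeating every 2. It's a Vigenère-style cipher with numeric key [5,3]: position i shifts by key[i mod 2].
Decoding xwtud: x−5=s, w−3=t, t−5=o, u−3=r, d−5=y.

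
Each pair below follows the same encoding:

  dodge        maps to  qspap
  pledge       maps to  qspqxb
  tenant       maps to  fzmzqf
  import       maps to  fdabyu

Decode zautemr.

The output letters match the input read backwards, each shifted +12: dodge reversed is egdod. Two steps: reverse the string, then apply a Caesar shift of +12.
Decoding zautemr: shift back: z−12=n, a−12=o, u−12=i, t−12=h, e−12=s, m−12=a, r−12=f → noihsaf; then reverse → fashion.

fashion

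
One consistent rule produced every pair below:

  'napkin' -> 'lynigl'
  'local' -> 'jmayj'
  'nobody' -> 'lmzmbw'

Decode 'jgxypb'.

Compare letters: n→l is +24, a→y is +24, p→n is +24 — a constant shift. Every letter moves 24 places later in the alphabet, wrapping around z→a.
Reversing it on jgxypb: j−24=l, g−24=i, x−24=z, y−24=a, p−24=r, b−24=d.

lizard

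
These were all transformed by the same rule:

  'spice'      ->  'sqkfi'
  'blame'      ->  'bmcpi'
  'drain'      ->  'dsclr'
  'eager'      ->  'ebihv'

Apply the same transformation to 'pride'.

Letter i (0-indexed) is shifted by i+0, so successive shifts are 0, 1, 2, ….
For pride: p+0=p, r+1=s, i+2=k, d+3=g, e+4=i.

pskgi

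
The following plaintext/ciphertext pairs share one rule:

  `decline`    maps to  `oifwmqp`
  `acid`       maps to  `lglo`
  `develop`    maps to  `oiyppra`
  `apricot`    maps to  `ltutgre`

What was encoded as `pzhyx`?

event

Shifts by position in decline: pos 0: d→o (+11), pos 1: e→i (+4), pos 2: c→f (+3), pos 3: l→w (+11), pos 4: i→m (+4), pos 5: n→q (+3) — repeating every 3. The shifts repeat in a cycle of length 3: positions 0,1,… shift by +11, +4, +3, then the pattern repeats.
Undoing it on pzhyx: p−11=e, z−4=v, h−3=e, y−11=n, x−4=t.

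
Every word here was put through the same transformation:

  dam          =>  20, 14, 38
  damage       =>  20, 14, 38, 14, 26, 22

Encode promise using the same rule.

44, 48, 42, 38, 30, 50, 22

d(#4)→20 and a(#1)→14: differences scale by 2, so n = 2·pos + 12. The formula is n = 2×(alphabet index, a=1) + 12.
On promise: p=16→44, r=18→48, o=15→42, m=13→38, i=9→30, s=19→50, e=5→22.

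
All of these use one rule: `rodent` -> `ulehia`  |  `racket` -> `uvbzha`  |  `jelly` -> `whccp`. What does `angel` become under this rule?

vinhc

Each letter's alphabet position (a=0..z=25) is mapped through 3·x+21 mod 26 — an affine cipher.
Applying it to angel: a(0)→3·0+21≡21=v; n(13)→3·13+21≡8=i; g(6)→3·6+21≡13=n; e(4)→3·4+21≡7=h; l(11)→3·11+21≡2=c (all mod 26).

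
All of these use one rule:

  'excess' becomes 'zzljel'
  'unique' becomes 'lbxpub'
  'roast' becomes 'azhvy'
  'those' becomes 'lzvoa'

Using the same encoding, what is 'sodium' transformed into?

The output letters match the input read backwards, each shifted +7: excess reversed is ssecxe. Two steps: reverse the string, then apply a Caesar shift of +7.
Applying it to sodium: reverse → muidos; then shift: m+7=t, u+7=b, i+7=p, d+7=k, o+7=v, s+7=z.

tbpkvz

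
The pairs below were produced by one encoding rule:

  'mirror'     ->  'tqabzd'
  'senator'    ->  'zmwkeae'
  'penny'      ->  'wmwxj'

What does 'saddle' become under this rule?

zimnwq

In mirror: m→t is +7, i→q is +8, r→a is +9, r→b is +10 — the shift increases by 1 each position. The shift increases by 1 at each position, starting from +7: 7, 8, 9, ….
On saddle: s+7=z, a+8=i, d+9=m, d+10=n, l+11=w, e+12=q.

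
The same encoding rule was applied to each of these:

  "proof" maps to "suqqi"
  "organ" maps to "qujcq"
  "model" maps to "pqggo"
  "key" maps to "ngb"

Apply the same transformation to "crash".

The shift depends on letter class: consonant p→s is +3, but vowel o→q is +2. Two shifts are in play — +2 for a/e/i/o/u, +3 for every other letter.
For crash: c(cons)+3=f, r(cons)+3=u, a(vowel)+2=c, s(cons)+3=v, h(cons)+3=k.

fucvk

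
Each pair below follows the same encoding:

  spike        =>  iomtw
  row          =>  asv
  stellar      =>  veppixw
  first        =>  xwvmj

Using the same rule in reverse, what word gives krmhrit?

pending

Read the word backwards and shift each letter +4.
Undoing it on krmhrit: shift back: k−4=g, r−4=n, m−4=i, h−4=d, r−4=n, i−4=e, t−4=p → gnidnep; then reverse → pending.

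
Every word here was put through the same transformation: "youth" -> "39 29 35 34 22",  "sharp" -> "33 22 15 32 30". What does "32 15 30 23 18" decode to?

y is letter #25 and maps to 39: an offset of 14. The number is (letter's place in the alphabet, a=1) + 14.
Decoding 32 15 30 23 18: 32→(32−14)÷1=18=r, 15→(15−14)÷1=1=a, 30→(30−14)÷1=16=p, 23→(23−14)÷1=9=i, 18→(18−14)÷1=4=d.

rapid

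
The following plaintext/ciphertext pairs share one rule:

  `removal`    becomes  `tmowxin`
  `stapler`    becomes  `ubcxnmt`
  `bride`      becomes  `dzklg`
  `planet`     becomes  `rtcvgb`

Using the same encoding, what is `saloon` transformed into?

Shifts by position in removal: pos 0: r→t (+2), pos 1: e→m (+8), pos 2: m→o (+2), pos 3: o→w (+8) — repeating every 2. A repeating key of period 2 is used — shifts +2, +8 over and over.
Applying it to saloon: s+2=u, a+8=i, l+2=n, o+8=w, o+2=q, n+8=v.

uinwqv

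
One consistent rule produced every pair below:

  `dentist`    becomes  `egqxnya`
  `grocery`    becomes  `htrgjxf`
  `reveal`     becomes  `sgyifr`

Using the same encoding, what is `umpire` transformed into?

In dentist: d→e is +1, e→g is +2, n→q is +3, t→x is +4 — the shift increases by 1 each position. Letter i (0-indexed) is shifted by i+1, so successive shifts are 1, 2, 3, ….
Applying it to umpire: u+1=v, m+2=o, p+3=s, i+4=m, r+5=w, e+6=k.

vosmwk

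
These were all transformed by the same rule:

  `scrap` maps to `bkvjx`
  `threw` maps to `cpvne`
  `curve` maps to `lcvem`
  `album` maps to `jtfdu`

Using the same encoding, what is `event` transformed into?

Shifts by position in scrap: pos 0: s→b (+9), pos 1: c→k (+8), pos 2: r→v (+4), pos 3: a→j (+9), pos 4: p→x (+8) — repeating every 3. The shifts repeat in a cycle of length 3: positions 0,1,… shift by +9, +8, +4, then the pattern repeats.
Applying it to event: e+9=n, v+8=d, e+4=i, n+9=w, t+8=b.

ndiwb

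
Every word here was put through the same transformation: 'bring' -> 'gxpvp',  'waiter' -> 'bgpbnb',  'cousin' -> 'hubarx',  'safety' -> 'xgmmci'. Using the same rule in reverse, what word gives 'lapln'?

guide

In bring: b→g is +5, r→x is +6, i→p is +7, n→v is +8 — the shift increases by 1 each position. Letter i (0-indexed) is shifted by i+5, so successive shifts are 5, 6, 7, ….
Decoding lapln: l−5=g, a−6=u, p−7=i, l−8=d, n−9=e.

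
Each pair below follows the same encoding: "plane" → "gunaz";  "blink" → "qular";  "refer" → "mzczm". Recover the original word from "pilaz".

This is an affine cipher: with a=0,…,z=25, each position x becomes (3x+13) mod 26.
Decoding pilaz: p(15)→9·(15−13)≡18=s; i(8)→9·(8−13)≡7=h; l(11)→9·(11−13)≡8=i; a(0)→9·(0−13)≡13=n; z(25)→9·(25−13)≡4=e (all mod 26).

shine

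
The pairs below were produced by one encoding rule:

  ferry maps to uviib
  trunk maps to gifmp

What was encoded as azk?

zap

Each pair mirrors across the alphabet (f↔u, e↔v, r↔i): positions sum to 25. Letters are reflected about the middle of the alphabet (position → 25−position): Atbash.
Reversing it on azk: a↔z, z↔a, k↔p.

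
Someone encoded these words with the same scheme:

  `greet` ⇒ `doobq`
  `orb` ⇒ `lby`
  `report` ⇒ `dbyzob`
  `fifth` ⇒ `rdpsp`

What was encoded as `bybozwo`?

The output letters match the input read backwards, each shifted +10: greet reversed is teerg. Read the word backwards and shift each letter +10.
Decoding bybozwo: shift back: b−10=r, y−10=o, b−10=r, o−10=e, z−10=p, w−10=m, o−10=e → rorepme; then reverse → emperor.

emperor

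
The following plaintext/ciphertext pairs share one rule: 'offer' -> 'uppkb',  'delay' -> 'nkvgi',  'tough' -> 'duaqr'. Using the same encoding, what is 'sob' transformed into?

The shift depends on letter class: consonant f→p is +10, but vowel o→u is +6. Two shifts are in play — +6 for a/e/i/o/u, +10 for every other letter.
Applying it to sob: s(cons)+10=c, o(vowel)+6=u, b(cons)+10=l.

cul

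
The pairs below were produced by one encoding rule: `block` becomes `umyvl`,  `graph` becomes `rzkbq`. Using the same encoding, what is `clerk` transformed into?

ubovm

The word is reversed, then every letter is shifted forward by 10.
On clerk: reverse → krelc; then shift: k+10=u, r+10=b, e+10=o, l+10=v, c+10=m.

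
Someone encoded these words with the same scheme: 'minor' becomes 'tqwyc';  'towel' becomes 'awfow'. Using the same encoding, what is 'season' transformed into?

In minor: m→t is +7, i→q is +8, n→w is +9, o→y is +10 — the shift increases by 1 each position. The shift increases by 1 at each position, starting from +7: 7, 8, 9, ….
Applying it to season: s+7=z, e+8=m, a+9=j, s+10=c, o+11=z, n+12=z.

zmjczz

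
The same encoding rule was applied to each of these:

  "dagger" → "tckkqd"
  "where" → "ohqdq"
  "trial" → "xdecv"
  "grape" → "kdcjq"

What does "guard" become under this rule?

kucdt

d(3)→t(19) and a(0)→c(2) fit y≡23x+2 (mod 26); the inverse of 23 mod 26 is 17. Treating letters as 0–25, the rule is x ↦ 23x + 2 (mod 26).
On guard: g(6)→23·6+2≡10=k; u(20)→23·20+2≡20=u; a(0)→23·0+2≡2=c; r(17)→23·17+2≡3=d; d(3)→23·3+2≡19=t (all mod 26).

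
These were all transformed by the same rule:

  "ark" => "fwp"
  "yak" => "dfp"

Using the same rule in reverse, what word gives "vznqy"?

Every letter moves 5 places later in the alphabet, wrapping around z→a.
Decoding vznqy: v−5=q, z−5=u, n−5=i, q−5=l, y−5=t.

quilt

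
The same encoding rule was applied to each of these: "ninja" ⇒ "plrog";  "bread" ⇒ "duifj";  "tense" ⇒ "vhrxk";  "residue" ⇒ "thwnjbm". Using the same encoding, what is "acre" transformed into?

cfvj

Letter i (0-indexed) is shifted by i+2, so successive shifts are 2, 3, 4, ….
For acre: a+2=c, c+3=f, r+4=v, e+5=j.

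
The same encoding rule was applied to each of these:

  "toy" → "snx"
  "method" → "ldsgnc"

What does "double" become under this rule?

cntakd

Compare letters: t→s is +25, o→n is +25, y→x is +25 — a constant shift. Every letter moves 25 places later in the alphabet, wrapping around z→a.
On double: d+25=c, o+25=n, u+25=t, b+25=a, l+25=k, e+25=d.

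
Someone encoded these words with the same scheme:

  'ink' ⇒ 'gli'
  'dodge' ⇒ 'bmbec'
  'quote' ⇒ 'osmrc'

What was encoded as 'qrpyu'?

Compare letters: i→g is +24, n→l is +24, k→i is +24 — a constant shift. Each letter is shifted forward by 24 in the alphabet (a Caesar shift of +24).
Reversing it on qrpyu: q−24=s, r−24=t, p−24=r, y−24=a, u−24=w.

straw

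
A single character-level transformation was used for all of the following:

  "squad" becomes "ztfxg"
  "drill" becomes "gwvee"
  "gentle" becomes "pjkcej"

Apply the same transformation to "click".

devdb

Treating letters as 0–25, the rule is x ↦ 3x + 23 (mod 26).
On click: c(2)→3·2+23≡3=d; l(11)→3·11+23≡4=e; i(8)→3·8+23≡21=v; c(2)→3·2+23≡3=d; k(10)→3·10+23≡1=b (all mod 26).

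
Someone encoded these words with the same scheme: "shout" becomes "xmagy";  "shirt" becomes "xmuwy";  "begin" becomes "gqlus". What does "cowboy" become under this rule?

The rule splits by letter class: vowels +12, consonants +5.
Applying it to cowboy: c(cons)+5=h, o(vowel)+12=a, w(cons)+5=b, b(cons)+5=g, o(vowel)+12=a, y(cons)+5=d.

habgad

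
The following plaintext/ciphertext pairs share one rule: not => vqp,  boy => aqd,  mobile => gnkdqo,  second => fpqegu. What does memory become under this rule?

The word is reversed, then every letter is shifted forward by 2.
Applying it to memory: reverse → yromem; then shift: y+2=a, r+2=t, o+2=q, m+2=o, e+2=g, m+2=o.

atqogo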